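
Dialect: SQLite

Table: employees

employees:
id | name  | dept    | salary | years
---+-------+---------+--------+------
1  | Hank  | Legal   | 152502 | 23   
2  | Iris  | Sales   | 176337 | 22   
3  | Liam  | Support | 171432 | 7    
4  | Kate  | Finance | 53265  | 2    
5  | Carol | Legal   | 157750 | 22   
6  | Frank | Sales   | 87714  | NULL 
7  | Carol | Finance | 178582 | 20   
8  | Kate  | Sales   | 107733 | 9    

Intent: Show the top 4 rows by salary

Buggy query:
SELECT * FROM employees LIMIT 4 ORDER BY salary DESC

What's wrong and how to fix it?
Bug: LIMIT must come after ORDER BY

Fix: Swap the clauses: ORDER BY first, then LIMIT

Corrected query:
SELECT * FROM employees ORDER BY salary DESC LIMIT 4

Result:
id | name  | dept    | salary | years
---+-------+---------+--------+------
7  | Carol | Finance | 178582 | 20   
2  | Iris  | Sales   | 176337 | 22   
3  | Liam  | Support | 171432 | 7    
5  | Carol | Legal   | 157750 | 22   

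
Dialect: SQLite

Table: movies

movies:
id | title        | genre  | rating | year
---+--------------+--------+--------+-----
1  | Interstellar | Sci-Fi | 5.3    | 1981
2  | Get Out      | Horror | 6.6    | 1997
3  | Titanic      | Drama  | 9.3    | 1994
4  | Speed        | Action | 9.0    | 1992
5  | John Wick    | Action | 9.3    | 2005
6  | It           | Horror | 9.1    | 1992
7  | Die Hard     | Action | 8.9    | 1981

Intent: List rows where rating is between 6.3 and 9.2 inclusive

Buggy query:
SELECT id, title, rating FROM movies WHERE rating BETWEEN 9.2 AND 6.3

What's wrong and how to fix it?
Bug: BETWEEN expects the lower bound first; with 9.2 AND 6.3 the range is empty

Fix: Swap the bounds so the smaller value comes first

Corrected query:
SELECT id, title, rating FROM movies WHERE rating BETWEEN 6.3 AND 9.2

Result:
id | title    | rating
---+----------+-------
2  | Get Out  | 6.6   
4  | Speed    | 9     
6  | It       | 9.1   
7  | Die Hard | 8.9   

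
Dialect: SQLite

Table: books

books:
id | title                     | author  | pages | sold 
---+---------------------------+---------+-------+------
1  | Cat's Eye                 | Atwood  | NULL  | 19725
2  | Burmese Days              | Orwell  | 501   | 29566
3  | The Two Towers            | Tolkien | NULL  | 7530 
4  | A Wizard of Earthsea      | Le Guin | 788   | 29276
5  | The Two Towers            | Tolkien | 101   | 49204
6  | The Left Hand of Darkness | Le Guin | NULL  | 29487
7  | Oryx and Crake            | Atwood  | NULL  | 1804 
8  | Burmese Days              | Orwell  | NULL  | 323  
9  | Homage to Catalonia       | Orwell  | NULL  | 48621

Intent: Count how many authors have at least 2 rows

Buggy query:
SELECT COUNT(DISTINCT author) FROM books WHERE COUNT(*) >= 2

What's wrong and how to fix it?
Bug: COUNT(*) cannot appear in WHERE; the per-group count doesn't exist yet

Fix: Group first with HAVING COUNT(*) >= 2, then COUNT the resulting groups

Corrected query:
SELECT COUNT(*) FROM (SELECT author FROM books GROUP BY author HAVING COUNT(*) >= 2)

Result:
COUNT(*)
--------
4       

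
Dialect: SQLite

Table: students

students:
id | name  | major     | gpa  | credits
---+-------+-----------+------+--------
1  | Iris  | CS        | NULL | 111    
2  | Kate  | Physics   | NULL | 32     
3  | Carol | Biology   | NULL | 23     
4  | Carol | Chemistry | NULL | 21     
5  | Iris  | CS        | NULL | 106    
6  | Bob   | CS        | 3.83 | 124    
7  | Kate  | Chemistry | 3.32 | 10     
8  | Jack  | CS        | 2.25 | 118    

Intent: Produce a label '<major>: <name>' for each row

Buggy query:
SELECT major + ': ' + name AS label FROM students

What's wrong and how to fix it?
Bug: '+' is numeric addition; on text columns SQLite converts them to 0 instead of concatenating

Fix: Replace + with || to concatenate text

Corrected query:
SELECT major || ': ' || name AS label FROM students

Result:
label           
----------------
CS: Iris        
Physics: Kate   
Biology: Carol  
Chemistry: Carol
CS: Iris        
CS: Bob         
Chemistry: Kate 
CS: Jack        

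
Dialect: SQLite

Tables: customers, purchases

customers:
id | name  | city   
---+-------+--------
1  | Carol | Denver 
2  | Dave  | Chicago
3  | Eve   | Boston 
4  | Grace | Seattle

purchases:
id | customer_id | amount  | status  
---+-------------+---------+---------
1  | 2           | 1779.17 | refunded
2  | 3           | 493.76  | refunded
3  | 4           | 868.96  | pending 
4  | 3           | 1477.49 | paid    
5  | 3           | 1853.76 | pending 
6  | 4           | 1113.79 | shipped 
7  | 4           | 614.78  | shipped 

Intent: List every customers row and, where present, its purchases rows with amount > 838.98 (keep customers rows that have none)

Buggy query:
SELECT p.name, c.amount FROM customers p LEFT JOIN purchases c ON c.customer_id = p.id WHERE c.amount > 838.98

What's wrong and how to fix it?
Bug: Filtering c.amount in WHERE discards the NULL rows produced by LEFT JOIN, turning it into an inner join

Fix: Put 'c.amount > 838.98' in the JOIN's ON clause instead of WHERE

Corrected query:
SELECT p.name, c.amount FROM customers p LEFT JOIN purchases c ON c.customer_id = p.id AND c.amount > 838.98

Result:
name  | amount 
------+--------
Carol | NULL   
Dave  | 1779.17
Eve   | 1477.49
Eve   | 1853.76
Grace | 868.96 
Grace | 1113.79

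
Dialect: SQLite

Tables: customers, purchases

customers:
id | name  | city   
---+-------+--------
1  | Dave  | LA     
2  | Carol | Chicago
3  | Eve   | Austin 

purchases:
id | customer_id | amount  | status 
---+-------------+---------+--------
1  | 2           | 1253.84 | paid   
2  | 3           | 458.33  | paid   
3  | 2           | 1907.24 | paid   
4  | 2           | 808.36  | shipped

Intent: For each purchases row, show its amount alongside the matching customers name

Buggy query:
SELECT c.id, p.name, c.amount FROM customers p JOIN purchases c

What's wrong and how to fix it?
Bug: JOIN with no ON clause produces a cartesian product; every purchases row pairs with every customers row

Fix: Specify the join condition linking the foreign key to the parent id

Corrected query:
SELECT c.id, p.name, c.amount FROM customers p JOIN purchases c ON c.customer_id = p.id

Result:
id | name  | amount 
---+-------+--------
1  | Carol | 1253.84
2  | Eve   | 458.33 
3  | Carol | 1907.24
4  | Carol | 808.36 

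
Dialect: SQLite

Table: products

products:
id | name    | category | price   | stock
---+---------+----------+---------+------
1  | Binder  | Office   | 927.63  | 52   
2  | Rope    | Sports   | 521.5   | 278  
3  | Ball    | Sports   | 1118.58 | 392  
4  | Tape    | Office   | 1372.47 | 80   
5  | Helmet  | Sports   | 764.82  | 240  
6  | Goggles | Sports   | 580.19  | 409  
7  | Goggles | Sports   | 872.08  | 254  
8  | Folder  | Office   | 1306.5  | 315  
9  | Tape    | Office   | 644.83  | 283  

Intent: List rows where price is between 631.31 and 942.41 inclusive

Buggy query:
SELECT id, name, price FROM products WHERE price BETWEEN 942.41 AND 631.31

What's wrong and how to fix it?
Bug: The bounds are reversed; BETWEEN a AND b requires a <= b to match anything

Fix: Swap the bounds so the smaller value comes first

Corrected query:
SELECT id, name, price FROM products WHERE price BETWEEN 631.31 AND 942.41

Result:
id | name    | price 
---+---------+-------
1  | Binder  | 927.63
5  | Helmet  | 764.82
7  | Goggles | 872.08
9  | Tape    | 644.83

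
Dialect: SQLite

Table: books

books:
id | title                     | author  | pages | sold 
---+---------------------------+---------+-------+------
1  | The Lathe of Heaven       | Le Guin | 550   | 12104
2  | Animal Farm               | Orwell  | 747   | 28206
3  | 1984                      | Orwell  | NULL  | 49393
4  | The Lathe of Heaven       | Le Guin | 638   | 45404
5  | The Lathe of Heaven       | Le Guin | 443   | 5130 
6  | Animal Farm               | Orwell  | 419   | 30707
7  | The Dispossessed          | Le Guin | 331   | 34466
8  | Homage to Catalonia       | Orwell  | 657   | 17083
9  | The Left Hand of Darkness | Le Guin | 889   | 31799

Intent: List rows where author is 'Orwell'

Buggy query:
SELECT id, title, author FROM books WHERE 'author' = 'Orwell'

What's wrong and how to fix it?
Bug: Single quotes denote string literals in SQL; the column name is being compared as a constant string

Fix: Remove the quotes around the column name (or use double quotes for an identifier)

Corrected query:
SELECT id, title, author FROM books WHERE author = 'Orwell'

Result:
id | title               | author
---+---------------------+-------
2  | Animal Farm         | Orwell
3  | 1984                | Orwell
6  | Animal Farm         | Orwell
8  | Homage to Catalonia | Orwell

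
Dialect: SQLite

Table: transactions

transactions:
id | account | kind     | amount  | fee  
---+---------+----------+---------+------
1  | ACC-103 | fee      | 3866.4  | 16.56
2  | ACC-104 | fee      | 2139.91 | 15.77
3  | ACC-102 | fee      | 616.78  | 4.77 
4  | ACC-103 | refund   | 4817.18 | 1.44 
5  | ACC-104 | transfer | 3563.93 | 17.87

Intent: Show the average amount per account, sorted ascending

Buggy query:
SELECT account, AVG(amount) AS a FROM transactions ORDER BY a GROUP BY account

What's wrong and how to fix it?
Bug: GROUP BY must precede ORDER BY

Fix: Move ORDER BY to the end, after GROUP BY

Corrected query:
SELECT account, AVG(amount) AS a FROM transactions GROUP BY account ORDER BY a

Result:
account | a      
--------+--------
ACC-102 | 616.78 
ACC-104 | 2851.92
ACC-103 | 4341.79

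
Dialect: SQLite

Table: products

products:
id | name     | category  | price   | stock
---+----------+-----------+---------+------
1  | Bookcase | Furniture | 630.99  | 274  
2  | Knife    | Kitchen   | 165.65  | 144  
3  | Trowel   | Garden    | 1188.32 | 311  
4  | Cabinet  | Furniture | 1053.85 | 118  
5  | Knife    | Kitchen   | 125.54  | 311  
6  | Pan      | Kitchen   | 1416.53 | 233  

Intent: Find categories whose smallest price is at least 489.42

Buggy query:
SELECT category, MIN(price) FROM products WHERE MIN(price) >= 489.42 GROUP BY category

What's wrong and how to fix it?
Bug: Aggregates like MIN are computed per group after WHERE runs

Fix: Replace WHERE with HAVING after the GROUP BY

Corrected query:
SELECT category, MIN(price) FROM products GROUP BY category HAVING MIN(price) >= 489.42

Result:
category  | MIN(price)
----------+-----------
Furniture | 630.99    
Garden    | 1188.32   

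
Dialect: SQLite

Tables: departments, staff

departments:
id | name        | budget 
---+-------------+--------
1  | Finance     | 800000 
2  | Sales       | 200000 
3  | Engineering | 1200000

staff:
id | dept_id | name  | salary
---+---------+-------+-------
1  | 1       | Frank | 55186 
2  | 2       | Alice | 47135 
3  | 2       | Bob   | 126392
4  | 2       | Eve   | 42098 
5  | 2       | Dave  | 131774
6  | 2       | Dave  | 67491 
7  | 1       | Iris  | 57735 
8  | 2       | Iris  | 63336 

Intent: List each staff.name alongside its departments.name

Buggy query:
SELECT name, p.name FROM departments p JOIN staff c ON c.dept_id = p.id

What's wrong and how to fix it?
Bug: Both tables have a 'name' column; the unqualified reference is ambiguous

Fix: Prefix ambiguous columns with the table alias

Corrected query:
SELECT c.name, p.name FROM departments p JOIN staff c ON c.dept_id = p.id

Result:
name  | name   
------+--------
Frank | Finance
Alice | Sales  
Bob   | Sales  
Eve   | Sales  
Dave  | Sales  
Dave  | Sales  
Iris  | Finance
Iris  | Sales  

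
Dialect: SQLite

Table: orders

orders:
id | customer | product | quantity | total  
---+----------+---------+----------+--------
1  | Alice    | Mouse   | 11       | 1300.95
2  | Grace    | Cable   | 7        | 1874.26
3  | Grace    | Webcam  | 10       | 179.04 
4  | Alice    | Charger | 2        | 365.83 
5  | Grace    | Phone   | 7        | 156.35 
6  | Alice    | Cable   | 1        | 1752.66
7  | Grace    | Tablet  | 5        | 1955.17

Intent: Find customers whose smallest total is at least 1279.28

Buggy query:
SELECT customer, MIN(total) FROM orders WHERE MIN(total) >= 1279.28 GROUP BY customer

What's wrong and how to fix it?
Bug: Aggregates like MIN are computed per group after WHERE runs

Fix: Replace WHERE with HAVING after the GROUP BY

Corrected query:
SELECT customer, MIN(total) FROM orders GROUP BY customer HAVING MIN(total) >= 1279.28

Result:
(no rows)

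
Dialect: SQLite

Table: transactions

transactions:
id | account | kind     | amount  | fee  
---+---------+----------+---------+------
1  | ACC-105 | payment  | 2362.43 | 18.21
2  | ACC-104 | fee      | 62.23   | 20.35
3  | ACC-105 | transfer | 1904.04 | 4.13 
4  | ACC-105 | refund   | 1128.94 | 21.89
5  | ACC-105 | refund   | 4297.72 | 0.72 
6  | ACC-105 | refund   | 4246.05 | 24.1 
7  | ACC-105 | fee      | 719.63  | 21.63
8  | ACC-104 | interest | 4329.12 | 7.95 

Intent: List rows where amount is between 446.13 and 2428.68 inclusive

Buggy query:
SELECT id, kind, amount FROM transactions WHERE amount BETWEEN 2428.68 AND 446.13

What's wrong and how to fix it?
Bug: BETWEEN expects the lower bound first; with 2428.68 AND 446.13 the range is empty

Fix: Write BETWEEN 446.13 AND 2428.68

Corrected query:
SELECT id, kind, amount FROM transactions WHERE amount BETWEEN 446.13 AND 2428.68

Result:
id | kind     | amount 
---+----------+--------
1  | payment  | 2362.43
3  | transfer | 1904.04
4  | refund   | 1128.94
7  | fee      | 719.63 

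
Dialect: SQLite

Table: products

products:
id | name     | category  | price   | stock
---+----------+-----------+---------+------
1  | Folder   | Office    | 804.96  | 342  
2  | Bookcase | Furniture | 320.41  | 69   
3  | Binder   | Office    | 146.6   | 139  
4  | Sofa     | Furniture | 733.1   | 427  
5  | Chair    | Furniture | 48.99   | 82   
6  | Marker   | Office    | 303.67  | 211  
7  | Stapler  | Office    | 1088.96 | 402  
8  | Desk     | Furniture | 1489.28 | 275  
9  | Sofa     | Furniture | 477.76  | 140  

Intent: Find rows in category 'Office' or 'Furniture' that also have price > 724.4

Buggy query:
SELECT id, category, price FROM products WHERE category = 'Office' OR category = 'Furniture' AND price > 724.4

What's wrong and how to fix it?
Bug: AND binds tighter than OR, so this parses as category = 'Office' OR (category = 'Furniture' AND price > 724.4)

Fix: Group the OR with parentheses (or use IN), then AND the threshold

Corrected query:
SELECT id, category, price FROM products WHERE (category = 'Office' OR category = 'Furniture') AND price > 724.4

Result:
id | category  | price  
---+-----------+--------
1  | Office    | 804.96 
4  | Furniture | 733.1  
7  | Office    | 1088.96
8  | Furniture | 1489.28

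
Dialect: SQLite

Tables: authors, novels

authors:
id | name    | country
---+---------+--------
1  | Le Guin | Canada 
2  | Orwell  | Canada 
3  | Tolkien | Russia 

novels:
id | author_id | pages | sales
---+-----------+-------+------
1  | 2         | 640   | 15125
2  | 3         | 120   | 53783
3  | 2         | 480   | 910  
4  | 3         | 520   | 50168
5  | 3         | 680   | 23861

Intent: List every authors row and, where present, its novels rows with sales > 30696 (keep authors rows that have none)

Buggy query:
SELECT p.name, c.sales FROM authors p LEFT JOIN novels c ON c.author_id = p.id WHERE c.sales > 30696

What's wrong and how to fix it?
Bug: Filtering c.sales in WHERE discards the NULL rows produced by LEFT JOIN, turning it into an inner join

Fix: Move the right-table condition into the ON clause so unmatched parents are kept

Corrected query:
SELECT p.name, c.sales FROM authors p LEFT JOIN novels c ON c.author_id = p.id AND c.sales > 30696

Result:
name    | sales
--------+------
Le Guin | NULL 
Orwell  | NULL 
Tolkien | 50168
Tolkien | 53783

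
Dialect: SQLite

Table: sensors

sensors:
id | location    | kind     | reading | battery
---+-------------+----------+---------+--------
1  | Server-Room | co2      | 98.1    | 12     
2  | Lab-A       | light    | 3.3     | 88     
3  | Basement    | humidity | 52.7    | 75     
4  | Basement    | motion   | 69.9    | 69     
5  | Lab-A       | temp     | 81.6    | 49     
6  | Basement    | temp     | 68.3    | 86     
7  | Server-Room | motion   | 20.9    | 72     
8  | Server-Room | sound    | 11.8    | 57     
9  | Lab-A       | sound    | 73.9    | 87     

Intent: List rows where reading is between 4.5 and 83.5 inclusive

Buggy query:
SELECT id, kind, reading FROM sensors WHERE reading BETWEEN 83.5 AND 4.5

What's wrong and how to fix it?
Bug: The bounds are reversed; BETWEEN a AND b requires a <= b to match anything

Fix: Swap the bounds so the smaller value comes first

Corrected query:
SELECT id, kind, reading FROM sensors WHERE reading BETWEEN 4.5 AND 83.5

Result:
id | kind     | reading
---+----------+--------
3  | humidity | 52.7   
4  | motion   | 69.9   
5  | temp     | 81.6   
6  | temp     | 68.3   
7  | motion   | 20.9   
8  | sound    | 11.8   
9  | sound    | 73.9   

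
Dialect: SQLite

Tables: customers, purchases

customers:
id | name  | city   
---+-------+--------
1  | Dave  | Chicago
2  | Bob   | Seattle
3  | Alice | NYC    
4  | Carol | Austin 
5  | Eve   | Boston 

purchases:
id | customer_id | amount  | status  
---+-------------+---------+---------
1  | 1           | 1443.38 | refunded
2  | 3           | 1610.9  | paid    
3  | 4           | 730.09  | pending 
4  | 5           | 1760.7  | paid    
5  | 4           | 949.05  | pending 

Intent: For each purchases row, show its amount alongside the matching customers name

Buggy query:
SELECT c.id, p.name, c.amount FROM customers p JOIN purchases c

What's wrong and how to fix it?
Bug: JOIN with no ON clause produces a cartesian product; every purchases row pairs with every customers row

Fix: Specify the join condition linking the foreign key to the parent id

Corrected query:
SELECT c.id, p.name, c.amount FROM customers p JOIN purchases c ON c.customer_id = p.id

Result:
id | name  | amount 
---+-------+--------
1  | Dave  | 1443.38
2  | Alice | 1610.9 
3  | Carol | 730.09 
4  | Eve   | 1760.7 
5  | Carol | 949.05 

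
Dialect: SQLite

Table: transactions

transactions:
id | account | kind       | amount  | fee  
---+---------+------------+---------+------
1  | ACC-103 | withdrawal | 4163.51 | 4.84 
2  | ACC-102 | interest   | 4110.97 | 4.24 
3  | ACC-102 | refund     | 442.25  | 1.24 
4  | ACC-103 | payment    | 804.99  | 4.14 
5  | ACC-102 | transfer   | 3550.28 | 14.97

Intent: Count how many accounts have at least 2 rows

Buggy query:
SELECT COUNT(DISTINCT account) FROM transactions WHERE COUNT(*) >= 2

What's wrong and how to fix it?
Bug: COUNT(*) cannot appear in WHERE; the per-group count doesn't exist yet

Fix: Group first with HAVING COUNT(*) >= 2, then COUNT the resulting groups

Corrected query:
SELECT COUNT(*) FROM (SELECT account FROM transactions GROUP BY account HAVING COUNT(*) >= 2)

Result:
COUNT(*)
--------
2       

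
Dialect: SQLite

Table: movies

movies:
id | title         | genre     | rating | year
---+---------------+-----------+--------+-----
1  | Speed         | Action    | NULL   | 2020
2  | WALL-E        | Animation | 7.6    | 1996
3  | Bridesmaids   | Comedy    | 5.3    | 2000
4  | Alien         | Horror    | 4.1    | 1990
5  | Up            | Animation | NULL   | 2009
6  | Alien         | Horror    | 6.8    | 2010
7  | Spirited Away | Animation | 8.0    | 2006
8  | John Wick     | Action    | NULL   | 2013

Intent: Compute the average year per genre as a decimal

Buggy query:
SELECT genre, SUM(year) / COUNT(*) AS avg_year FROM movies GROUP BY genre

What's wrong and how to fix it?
Bug: Both operands are integers, so '/' performs integer division and truncates

Fix: Multiply by 1.0 (or CAST to REAL) to force floating-point division

Corrected query:
SELECT genre, SUM(year) * 1.0 / COUNT(*) AS avg_year FROM movies GROUP BY genre

Result:
genre     | avg_year   
----------+------------
Action    | 2016.5     
Animation | 2003.666667
Comedy    | 2000       
Horror    | 2000       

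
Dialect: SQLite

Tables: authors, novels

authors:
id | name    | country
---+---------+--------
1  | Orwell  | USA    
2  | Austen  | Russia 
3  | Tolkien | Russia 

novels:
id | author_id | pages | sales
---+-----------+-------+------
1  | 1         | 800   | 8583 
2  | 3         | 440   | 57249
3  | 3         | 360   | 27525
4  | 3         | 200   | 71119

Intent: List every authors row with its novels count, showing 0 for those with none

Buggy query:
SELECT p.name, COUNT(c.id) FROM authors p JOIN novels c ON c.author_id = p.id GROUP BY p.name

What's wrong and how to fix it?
Bug: An inner join excludes parents with zero children

Fix: Switch to LEFT JOIN to retain unmatched parent rows

Corrected query:
SELECT p.name, COUNT(c.id) FROM authors p LEFT JOIN novels c ON c.author_id = p.id GROUP BY p.name

Result:
name    | COUNT(c.id)
--------+------------
Austen  | 0          
Orwell  | 1          
Tolkien | 3          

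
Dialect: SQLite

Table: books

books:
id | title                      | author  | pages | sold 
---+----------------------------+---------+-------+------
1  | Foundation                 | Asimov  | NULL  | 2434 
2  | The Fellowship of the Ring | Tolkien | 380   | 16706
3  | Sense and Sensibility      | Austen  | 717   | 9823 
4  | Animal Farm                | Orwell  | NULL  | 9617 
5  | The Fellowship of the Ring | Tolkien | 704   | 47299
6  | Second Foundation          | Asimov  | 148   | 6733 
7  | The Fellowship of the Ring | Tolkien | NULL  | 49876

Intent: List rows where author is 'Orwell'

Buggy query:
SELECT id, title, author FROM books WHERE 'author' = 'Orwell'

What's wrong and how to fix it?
Bug: Single quotes denote string literals in SQL; the column name is being compared as a constant string

Fix: Remove the quotes around the column name (or use double quotes for an identifier)

Corrected query:
SELECT id, title, author FROM books WHERE author = 'Orwell'

Result:
id | title       | author
---+-------------+-------
4  | Animal Farm | Orwell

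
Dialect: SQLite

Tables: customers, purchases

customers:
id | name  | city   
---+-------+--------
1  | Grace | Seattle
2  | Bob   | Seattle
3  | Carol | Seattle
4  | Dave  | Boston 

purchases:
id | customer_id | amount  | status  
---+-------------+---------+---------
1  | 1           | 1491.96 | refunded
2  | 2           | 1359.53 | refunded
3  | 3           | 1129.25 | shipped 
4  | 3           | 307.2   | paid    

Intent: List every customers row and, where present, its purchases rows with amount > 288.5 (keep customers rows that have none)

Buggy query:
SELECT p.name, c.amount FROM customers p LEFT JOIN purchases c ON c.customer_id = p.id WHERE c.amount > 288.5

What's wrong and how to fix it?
Bug: A WHERE condition on the right-hand table after LEFT JOIN drops unmatched parents

Fix: Put 'c.amount > 288.5' in the JOIN's ON clause instead of WHERE

Corrected query:
SELECT p.name, c.amount FROM customers p LEFT JOIN purchases c ON c.customer_id = p.id AND c.amount > 288.5

Result:
name  | amount 
------+--------
Grace | 1491.96
Bob   | 1359.53
Carol | 307.2  
Carol | 1129.25
Dave  | NULL   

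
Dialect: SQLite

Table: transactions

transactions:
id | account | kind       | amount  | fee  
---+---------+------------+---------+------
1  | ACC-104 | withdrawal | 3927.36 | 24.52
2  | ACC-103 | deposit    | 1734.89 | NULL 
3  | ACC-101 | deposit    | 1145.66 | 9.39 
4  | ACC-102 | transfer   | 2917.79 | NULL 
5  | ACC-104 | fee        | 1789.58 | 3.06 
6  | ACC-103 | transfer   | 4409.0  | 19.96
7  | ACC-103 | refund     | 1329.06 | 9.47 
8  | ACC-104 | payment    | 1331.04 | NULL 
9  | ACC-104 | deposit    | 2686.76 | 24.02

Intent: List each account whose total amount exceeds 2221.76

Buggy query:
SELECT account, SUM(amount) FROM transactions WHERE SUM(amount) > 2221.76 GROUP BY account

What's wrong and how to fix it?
Bug: SUM(amount) is an aggregate, but WHERE filters rows before aggregation

Fix: Move the aggregate condition to a HAVING clause

Corrected query:
SELECT account, SUM(amount) FROM transactions GROUP BY account HAVING SUM(amount) > 2221.76

Result:
account | SUM(amount)
--------+------------
ACC-102 | 2917.79    
ACC-103 | 7472.95    
ACC-104 | 9734.74    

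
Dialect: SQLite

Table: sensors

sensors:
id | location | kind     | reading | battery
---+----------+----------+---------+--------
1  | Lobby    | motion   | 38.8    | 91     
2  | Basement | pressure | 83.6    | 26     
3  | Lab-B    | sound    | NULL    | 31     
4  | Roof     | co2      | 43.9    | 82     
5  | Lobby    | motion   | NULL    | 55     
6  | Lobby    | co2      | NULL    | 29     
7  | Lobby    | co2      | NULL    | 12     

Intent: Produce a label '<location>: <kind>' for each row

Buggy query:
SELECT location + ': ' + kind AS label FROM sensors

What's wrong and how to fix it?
Bug: '+' is numeric addition; on text columns SQLite converts them to 0 instead of concatenating

Fix: Use the || operator for string concatenation

Corrected query:
SELECT location || ': ' || kind AS label FROM sensors

Result:
label             
------------------
Lobby: motion     
Basement: pressure
Lab-B: sound      
Roof: co2         
Lobby: motion     
Lobby: co2        
Lobby: co2        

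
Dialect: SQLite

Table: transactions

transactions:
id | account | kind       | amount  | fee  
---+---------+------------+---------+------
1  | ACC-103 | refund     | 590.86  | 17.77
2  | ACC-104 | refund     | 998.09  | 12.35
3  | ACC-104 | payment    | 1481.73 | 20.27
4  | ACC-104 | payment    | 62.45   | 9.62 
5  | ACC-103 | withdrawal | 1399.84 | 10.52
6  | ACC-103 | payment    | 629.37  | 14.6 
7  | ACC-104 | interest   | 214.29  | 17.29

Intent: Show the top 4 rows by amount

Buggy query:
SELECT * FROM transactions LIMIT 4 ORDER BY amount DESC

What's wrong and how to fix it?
Bug: LIMIT must come after ORDER BY

Fix: Sort with ORDER BY, then apply LIMIT

Corrected query:
SELECT * FROM transactions ORDER BY amount DESC LIMIT 4

Result:
id | account | kind       | amount  | fee  
---+---------+------------+---------+------
3  | ACC-104 | payment    | 1481.73 | 20.27
5  | ACC-103 | withdrawal | 1399.84 | 10.52
2  | ACC-104 | refund     | 998.09  | 12.35
6  | ACC-103 | payment    | 629.37  | 14.6 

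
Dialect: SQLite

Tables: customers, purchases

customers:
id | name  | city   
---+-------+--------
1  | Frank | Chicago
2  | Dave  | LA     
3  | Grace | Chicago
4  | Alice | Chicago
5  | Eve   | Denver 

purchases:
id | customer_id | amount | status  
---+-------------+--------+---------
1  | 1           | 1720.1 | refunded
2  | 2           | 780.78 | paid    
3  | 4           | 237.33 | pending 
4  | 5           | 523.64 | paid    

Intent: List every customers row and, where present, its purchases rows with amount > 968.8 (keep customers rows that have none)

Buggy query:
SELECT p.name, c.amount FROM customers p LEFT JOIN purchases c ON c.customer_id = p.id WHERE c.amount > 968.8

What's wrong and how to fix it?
Bug: A WHERE condition on the right-hand table after LEFT JOIN drops unmatched parents

Fix: Put 'c.amount > 968.8' in the JOIN's ON clause instead of WHERE

Corrected query:
SELECT p.name, c.amount FROM customers p LEFT JOIN purchases c ON c.customer_id = p.id AND c.amount > 968.8

Result:
name  | amount
------+-------
Frank | 1720.1
Dave  | NULL  
Grace | NULL  
Alice | NULL  
Eve   | NULL  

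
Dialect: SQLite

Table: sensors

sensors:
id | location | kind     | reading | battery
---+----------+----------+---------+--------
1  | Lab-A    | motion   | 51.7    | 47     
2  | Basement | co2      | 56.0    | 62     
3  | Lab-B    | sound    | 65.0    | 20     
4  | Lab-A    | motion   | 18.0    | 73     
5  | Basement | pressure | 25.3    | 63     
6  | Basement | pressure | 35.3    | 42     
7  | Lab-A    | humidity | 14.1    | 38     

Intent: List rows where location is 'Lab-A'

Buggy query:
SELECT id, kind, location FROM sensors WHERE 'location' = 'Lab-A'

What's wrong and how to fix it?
Bug: 'location' in single quotes is a string literal, not the column; the comparison is literal-vs-literal and never true

Fix: Remove the quotes around the column name (or use double quotes for an identifier)

Corrected query:
SELECT id, kind, location FROM sensors WHERE location = 'Lab-A'

Result:
id | kind     | location
---+----------+---------
1  | motion   | Lab-A   
4  | motion   | Lab-A   
7  | humidity | Lab-A   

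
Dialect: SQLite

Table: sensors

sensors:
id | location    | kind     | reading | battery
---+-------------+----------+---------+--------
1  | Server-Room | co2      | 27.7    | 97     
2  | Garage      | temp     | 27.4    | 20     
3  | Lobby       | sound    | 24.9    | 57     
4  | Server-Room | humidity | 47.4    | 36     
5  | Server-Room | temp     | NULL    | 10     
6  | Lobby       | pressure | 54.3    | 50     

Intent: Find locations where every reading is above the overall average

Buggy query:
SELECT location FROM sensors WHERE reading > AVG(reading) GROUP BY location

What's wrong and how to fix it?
Bug: WHERE evaluates per row before aggregation, so AVG() is unavailable

Fix: Compute the overall average in a scalar subquery and compare each group's MIN against it in HAVING

Corrected query:
SELECT location FROM sensors GROUP BY location HAVING MIN(reading) > (SELECT AVG(reading) FROM sensors)

Result:
(no rows)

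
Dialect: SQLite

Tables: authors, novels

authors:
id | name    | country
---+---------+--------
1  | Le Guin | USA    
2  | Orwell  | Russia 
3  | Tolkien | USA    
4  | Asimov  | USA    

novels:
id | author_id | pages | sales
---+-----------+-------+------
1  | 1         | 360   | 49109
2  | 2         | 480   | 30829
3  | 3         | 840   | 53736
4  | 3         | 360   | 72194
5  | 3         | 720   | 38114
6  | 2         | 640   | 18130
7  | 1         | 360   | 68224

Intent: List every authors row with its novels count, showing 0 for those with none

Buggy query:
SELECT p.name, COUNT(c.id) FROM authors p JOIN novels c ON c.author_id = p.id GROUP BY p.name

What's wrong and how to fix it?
Bug: INNER JOIN drops authors rows that have no matching novels rows

Fix: Switch to LEFT JOIN to retain unmatched parent rows

Corrected query:
SELECT p.name, COUNT(c.id) FROM authors p LEFT JOIN novels c ON c.author_id = p.id GROUP BY p.name

Result:
name    | COUNT(c.id)
--------+------------
Asimov  | 0          
Le Guin | 2          
Orwell  | 2          
Tolkien | 3          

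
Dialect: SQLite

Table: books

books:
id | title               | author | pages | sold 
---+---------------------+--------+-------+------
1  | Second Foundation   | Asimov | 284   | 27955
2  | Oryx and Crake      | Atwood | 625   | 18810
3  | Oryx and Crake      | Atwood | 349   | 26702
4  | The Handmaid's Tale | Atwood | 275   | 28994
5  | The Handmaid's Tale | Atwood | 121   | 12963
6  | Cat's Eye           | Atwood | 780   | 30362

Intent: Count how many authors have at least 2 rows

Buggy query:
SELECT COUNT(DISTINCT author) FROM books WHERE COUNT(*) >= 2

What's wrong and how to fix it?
Bug: COUNT(*) cannot appear in WHERE; the per-group count doesn't exist yet

Fix: Group first with HAVING COUNT(*) >= 2, then COUNT the resulting groups

Corrected query:
SELECT COUNT(*) FROM (SELECT author FROM books GROUP BY author HAVING COUNT(*) >= 2)

Result:
COUNT(*)
--------
1       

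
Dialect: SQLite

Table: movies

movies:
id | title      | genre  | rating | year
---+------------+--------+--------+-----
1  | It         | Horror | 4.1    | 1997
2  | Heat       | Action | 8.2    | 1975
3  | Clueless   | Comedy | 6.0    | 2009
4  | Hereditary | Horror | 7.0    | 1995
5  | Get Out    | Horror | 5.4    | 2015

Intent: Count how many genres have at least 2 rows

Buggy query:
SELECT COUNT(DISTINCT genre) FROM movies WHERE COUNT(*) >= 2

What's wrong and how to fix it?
Bug: COUNT(*) cannot appear in WHERE; the per-group count doesn't exist yet

Fix: Use a subquery that GROUPs and filters with HAVING, then count its rows

Corrected query:
SELECT COUNT(*) FROM (SELECT genre FROM movies GROUP BY genre HAVING COUNT(*) >= 2)

Result:
COUNT(*)
--------
1       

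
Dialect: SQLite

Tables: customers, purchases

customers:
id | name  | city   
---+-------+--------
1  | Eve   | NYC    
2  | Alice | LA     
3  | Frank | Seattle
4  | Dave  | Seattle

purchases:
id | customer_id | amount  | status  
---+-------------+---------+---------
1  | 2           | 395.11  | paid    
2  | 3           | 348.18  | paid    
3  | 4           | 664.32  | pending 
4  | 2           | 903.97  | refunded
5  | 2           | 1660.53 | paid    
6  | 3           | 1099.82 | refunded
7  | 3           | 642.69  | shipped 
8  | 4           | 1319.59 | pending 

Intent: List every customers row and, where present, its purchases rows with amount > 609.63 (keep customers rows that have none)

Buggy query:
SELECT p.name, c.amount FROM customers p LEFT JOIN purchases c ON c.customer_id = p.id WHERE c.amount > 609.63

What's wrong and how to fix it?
Bug: Filtering c.amount in WHERE discards the NULL rows produced by LEFT JOIN, turning it into an inner join

Fix: Move the right-table condition into the ON clause so unmatched parents are kept

Corrected query:
SELECT p.name, c.amount FROM customers p LEFT JOIN purchases c ON c.customer_id = p.id AND c.amount > 609.63

Result:
name  | amount 
------+--------
Eve   | NULL   
Alice | 903.97 
Alice | 1660.53
Frank | 642.69 
Frank | 1099.82
Dave  | 664.32 
Dave  | 1319.59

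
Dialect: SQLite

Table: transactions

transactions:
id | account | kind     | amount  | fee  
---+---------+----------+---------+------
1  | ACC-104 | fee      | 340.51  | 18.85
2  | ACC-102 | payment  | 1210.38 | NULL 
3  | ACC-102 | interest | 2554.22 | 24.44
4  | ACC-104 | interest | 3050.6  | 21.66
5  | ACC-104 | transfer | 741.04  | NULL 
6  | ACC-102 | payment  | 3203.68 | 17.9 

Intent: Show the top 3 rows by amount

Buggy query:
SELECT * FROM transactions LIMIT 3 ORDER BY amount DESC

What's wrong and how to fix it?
Bug: ORDER BY cannot follow LIMIT; LIMIT is the final clause

Fix: Swap the clauses: ORDER BY first, then LIMIT

Corrected query:
SELECT * FROM transactions ORDER BY amount DESC LIMIT 3

Result:
id | account | kind     | amount  | fee  
---+---------+----------+---------+------
6  | ACC-102 | payment  | 3203.68 | 17.9 
4  | ACC-104 | interest | 3050.6  | 21.66
3  | ACC-102 | interest | 2554.22 | 24.44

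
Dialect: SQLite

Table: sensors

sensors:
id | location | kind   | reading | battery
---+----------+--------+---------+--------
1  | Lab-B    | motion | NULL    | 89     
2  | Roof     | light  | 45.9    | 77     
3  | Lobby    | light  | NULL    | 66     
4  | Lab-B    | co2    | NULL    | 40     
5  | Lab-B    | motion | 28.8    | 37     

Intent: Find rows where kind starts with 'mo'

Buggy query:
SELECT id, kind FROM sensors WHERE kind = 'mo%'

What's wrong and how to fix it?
Bug: Wildcards only work with LIKE; '=' treats '%' as a literal character

Fix: Replace '=' with LIKE so 'mo%' is treated as a pattern

Corrected query:
SELECT id, kind FROM sensors WHERE kind LIKE 'mo%'

Result:
id | kind  
---+-------
1  | motion
5  | motion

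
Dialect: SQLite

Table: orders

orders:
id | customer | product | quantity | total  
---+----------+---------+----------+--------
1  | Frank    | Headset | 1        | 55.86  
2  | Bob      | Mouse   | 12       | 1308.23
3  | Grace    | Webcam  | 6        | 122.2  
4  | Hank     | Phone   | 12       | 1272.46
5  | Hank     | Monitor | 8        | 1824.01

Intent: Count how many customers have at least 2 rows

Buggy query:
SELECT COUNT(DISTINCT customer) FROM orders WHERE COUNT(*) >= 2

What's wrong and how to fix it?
Bug: COUNT(*) cannot appear in WHERE; the per-group count doesn't exist yet

Fix: Group first with HAVING COUNT(*) >= 2, then COUNT the resulting groups

Corrected query:
SELECT COUNT(*) FROM (SELECT customer FROM orders GROUP BY customer HAVING COUNT(*) >= 2)

Result:
COUNT(*)
--------
1       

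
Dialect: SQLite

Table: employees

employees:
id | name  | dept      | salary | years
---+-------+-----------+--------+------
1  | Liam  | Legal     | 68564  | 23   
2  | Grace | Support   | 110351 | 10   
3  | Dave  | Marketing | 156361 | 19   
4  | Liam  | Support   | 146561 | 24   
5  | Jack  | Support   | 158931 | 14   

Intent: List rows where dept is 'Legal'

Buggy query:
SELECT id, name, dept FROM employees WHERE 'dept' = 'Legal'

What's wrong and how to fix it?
Bug: Single quotes denote string literals in SQL; the column name is being compared as a constant string

Fix: Reference the column as dept without single quotes

Corrected query:
SELECT id, name, dept FROM employees WHERE dept = 'Legal'

Result:
id | name | dept 
---+------+------
1  | Liam | Legal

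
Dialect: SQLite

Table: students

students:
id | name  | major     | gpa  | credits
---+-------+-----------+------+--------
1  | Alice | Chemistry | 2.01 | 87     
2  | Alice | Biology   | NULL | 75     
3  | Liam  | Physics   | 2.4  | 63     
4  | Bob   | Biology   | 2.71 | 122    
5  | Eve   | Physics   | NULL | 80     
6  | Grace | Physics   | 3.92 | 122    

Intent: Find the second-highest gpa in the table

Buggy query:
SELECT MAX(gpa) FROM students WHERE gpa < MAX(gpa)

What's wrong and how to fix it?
Bug: The inner MAX is an aggregate inside WHERE, which is not allowed

Fix: Compute the overall MAX in a subquery, then take MAX of rows below it

Corrected query:
SELECT MAX(gpa) FROM students WHERE gpa < (SELECT MAX(gpa) FROM students)

Result:
MAX(gpa)
--------
2.71    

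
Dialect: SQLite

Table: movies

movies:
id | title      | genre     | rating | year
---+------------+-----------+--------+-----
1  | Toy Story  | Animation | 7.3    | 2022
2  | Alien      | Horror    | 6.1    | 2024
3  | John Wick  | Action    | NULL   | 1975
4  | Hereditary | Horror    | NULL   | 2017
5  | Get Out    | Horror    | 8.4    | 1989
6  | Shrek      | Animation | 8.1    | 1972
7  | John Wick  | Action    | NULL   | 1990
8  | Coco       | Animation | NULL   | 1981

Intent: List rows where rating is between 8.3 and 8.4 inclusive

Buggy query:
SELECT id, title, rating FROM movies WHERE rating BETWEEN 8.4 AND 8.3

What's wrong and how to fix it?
Bug: The bounds are reversed; BETWEEN a AND b requires a <= b to match anything

Fix: Write BETWEEN 8.3 AND 8.4

Corrected query:
SELECT id, title, rating FROM movies WHERE rating BETWEEN 8.3 AND 8.4

Result:
id | title   | rating
---+---------+-------
5  | Get Out | 8.4   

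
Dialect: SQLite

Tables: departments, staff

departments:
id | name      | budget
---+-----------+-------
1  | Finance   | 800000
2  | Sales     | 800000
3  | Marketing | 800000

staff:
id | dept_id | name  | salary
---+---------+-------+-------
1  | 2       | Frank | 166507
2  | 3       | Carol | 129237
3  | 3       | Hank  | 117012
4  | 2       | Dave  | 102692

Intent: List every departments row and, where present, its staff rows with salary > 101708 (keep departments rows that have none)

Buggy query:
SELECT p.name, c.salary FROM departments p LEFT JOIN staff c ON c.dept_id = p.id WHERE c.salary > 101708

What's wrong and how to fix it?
Bug: Filtering c.salary in WHERE discards the NULL rows produced by LEFT JOIN, turning it into an inner join

Fix: Put 'c.salary > 101708' in the JOIN's ON clause instead of WHERE

Corrected query:
SELECT p.name, c.salary FROM departments p LEFT JOIN staff c ON c.dept_id = p.id AND c.salary > 101708

Result:
name      | salary
----------+-------
Finance   | NULL  
Sales     | 102692
Sales     | 166507
Marketing | 117012
Marketing | 129237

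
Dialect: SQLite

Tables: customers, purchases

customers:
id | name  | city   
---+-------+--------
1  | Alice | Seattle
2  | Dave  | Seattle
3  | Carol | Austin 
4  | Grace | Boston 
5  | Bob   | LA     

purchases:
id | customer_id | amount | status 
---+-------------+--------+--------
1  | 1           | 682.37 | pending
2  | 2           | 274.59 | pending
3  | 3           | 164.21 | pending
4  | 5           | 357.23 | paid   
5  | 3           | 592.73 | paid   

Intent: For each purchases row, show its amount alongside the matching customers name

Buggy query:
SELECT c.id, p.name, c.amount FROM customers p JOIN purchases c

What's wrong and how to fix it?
Bug: JOIN with no ON clause produces a cartesian product; every purchases row pairs with every customers row

Fix: Add ON c.customer_id = p.id to the JOIN

Corrected query:
SELECT c.id, p.name, c.amount FROM customers p JOIN purchases c ON c.customer_id = p.id

Result:
id | name  | amount
---+-------+-------
1  | Alice | 682.37
2  | Dave  | 274.59
3  | Carol | 164.21
4  | Bob   | 357.23
5  | Carol | 592.73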